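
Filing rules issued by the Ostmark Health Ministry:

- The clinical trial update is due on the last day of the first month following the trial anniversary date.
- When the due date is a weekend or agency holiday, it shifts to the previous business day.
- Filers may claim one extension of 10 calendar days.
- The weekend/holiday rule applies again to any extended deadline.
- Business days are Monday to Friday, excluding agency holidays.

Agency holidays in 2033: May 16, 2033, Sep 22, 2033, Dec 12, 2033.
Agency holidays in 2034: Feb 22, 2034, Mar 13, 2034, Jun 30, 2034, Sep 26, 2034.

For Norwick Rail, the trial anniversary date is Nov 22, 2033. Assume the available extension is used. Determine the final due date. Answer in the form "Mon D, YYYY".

1 month after Nov 22, 2033 is December 2033; that month ends on Dec 31, 2033.
Dec 31, 2033 is a Saturday, so it moves to the preceding business day, Dec 30, 2033 (Friday).
The 10-calendar-day extension moves the deadline from Dec 30, 2033 to Jan 9, 2034.
Since Jan 9, 2034 is a Monday and not a holiday, the date is unchanged.
Final deadline: Jan 9, 2034.

Jan 9, 2034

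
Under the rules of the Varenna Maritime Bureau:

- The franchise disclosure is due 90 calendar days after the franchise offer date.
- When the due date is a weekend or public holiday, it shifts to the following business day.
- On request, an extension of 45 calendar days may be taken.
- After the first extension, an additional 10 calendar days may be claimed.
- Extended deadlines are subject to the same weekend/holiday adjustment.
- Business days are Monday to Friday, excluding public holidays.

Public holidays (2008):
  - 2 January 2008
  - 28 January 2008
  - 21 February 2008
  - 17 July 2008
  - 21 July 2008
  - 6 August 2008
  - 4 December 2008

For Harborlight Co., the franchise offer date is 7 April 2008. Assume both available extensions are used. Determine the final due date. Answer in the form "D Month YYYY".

90 calendar days after 7 April 2008 is 6 July 2008.
Because 6 July 2008 is a Sunday, the deadline becomes 7 July 2008 (Monday).
Add the 45 calendar-day extension to 7 July 2008: 21 August 2008.
Since 21 August 2008 is a Thursday and not a holiday, the date is unchanged.
Applying the 10-calendar-day extension: 21 August 2008 + 10 days = 31 August 2008.
31 August 2008 is a Sunday, so it moves to the next business day, 1 September 2008 (Monday).
Final deadline: 1 September 2008.

1 September 2008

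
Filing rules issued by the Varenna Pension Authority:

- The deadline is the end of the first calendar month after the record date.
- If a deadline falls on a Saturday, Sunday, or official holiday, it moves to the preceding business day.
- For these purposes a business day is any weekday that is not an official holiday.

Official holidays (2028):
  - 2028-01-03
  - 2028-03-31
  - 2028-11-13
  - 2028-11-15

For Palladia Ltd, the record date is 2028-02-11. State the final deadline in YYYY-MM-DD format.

1 month after 2028-02-11 falls in March 2028; the last day of that month is 2028-03-31.
2028-03-31 is a listed holiday, so it moves to the preceding business day, 2028-03-30 (Thursday).
Deadline: 2028-03-30.

2028-03-30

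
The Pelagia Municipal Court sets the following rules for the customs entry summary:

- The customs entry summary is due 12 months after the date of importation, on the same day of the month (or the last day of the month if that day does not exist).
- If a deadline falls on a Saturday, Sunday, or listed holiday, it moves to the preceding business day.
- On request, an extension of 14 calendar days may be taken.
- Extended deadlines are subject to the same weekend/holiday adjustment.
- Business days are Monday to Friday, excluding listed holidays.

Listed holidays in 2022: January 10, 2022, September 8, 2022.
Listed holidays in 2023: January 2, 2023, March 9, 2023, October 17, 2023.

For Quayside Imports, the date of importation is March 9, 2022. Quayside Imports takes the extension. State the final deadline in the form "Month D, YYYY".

March 22, 2023

Moving 12 months forward from March 9, 2022 on the corresponding day gives March 9, 2023.
Because March 9, 2023 is a listed holiday, the deadline becomes March 8, 2023 (Wednesday).
Add the 14 calendar-day extension to March 8, 2023: March 22, 2023.
March 22, 2023 falls on a Wednesday, which is a business day, so no adjustment is needed.
So the filing is due March 22, 2023.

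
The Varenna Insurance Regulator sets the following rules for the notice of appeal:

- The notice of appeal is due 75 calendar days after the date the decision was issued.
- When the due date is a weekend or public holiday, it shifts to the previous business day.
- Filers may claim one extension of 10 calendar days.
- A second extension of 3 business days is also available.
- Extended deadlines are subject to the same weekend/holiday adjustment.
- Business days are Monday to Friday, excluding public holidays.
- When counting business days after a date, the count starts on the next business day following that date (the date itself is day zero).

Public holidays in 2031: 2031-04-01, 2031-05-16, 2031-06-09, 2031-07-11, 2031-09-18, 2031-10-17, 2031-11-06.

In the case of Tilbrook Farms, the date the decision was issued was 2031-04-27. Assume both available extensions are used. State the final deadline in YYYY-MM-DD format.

2031-07-23

From 2031-04-27, 75 calendar days later is 2031-07-11.
2031-07-11 is a listed holiday; the preceding business day is 2031-07-10 (Thursday).
Applying the 10-calendar-day extension: 2031-07-10 + 10 days = 2031-07-20.
Because 2031-07-20 is a Sunday, the deadline becomes 2031-07-18 (Friday).
The 3-business-day extension runs from 2031-07-18 to 2031-07-23.
2031-07-23 falls on a Wednesday, which is a business day, so no adjustment is needed.
So the filing is due 2031-07-23.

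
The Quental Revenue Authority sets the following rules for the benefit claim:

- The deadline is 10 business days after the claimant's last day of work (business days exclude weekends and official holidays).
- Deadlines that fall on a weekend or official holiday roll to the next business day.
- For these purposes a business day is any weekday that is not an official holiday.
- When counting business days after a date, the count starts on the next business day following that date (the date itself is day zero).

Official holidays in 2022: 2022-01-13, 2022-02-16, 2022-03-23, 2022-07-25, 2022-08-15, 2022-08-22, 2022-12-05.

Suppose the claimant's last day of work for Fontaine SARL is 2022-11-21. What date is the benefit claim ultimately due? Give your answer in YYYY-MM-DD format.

Starting the day after 2022-11-21 and counting 10 business days lands on 2022-12-06.
Since 2022-12-06 is a Tuesday and not a holiday, the date is unchanged.
Final deadline: 2022-12-06.

2022-12-06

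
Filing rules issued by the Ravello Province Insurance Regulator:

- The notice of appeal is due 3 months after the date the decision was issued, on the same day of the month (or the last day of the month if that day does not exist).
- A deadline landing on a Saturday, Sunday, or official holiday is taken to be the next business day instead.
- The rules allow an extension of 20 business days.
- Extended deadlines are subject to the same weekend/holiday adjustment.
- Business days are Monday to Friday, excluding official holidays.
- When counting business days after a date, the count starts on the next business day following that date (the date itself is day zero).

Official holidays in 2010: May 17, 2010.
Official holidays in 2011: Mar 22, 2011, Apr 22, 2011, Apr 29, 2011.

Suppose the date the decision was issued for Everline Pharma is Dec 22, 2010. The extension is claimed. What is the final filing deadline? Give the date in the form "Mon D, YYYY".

3 months from Dec 22, 2010 is Mar 22, 2011.
Because Mar 22, 2011 is a listed holiday, the deadline becomes Mar 23, 2011 (Wednesday).
The 20-business-day extension runs from Mar 23, 2011 to Apr 20, 2011.
Apr 20, 2011 falls on a Wednesday, which is a business day, so no adjustment is needed.
The final due date is Apr 20, 2011.

Apr 20, 2011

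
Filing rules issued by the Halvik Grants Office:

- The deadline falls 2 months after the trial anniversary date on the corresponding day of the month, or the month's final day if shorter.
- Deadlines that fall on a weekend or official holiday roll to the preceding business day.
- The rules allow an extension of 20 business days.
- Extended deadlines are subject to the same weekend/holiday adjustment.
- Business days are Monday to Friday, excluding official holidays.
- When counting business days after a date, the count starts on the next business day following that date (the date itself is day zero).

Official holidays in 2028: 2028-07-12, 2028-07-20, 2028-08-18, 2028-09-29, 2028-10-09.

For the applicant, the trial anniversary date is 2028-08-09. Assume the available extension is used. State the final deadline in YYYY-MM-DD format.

2028-11-06

Moving 2 months forward from 2028-08-09 on the corresponding day gives 2028-10-09.
2028-10-09 is a listed holiday; the preceding business day is 2028-10-06 (Friday).
The 20-business-day extension runs from 2028-10-06 to 2028-11-06.
2028-11-06 (Monday) is already a business day.
The final due date is 2028-11-06.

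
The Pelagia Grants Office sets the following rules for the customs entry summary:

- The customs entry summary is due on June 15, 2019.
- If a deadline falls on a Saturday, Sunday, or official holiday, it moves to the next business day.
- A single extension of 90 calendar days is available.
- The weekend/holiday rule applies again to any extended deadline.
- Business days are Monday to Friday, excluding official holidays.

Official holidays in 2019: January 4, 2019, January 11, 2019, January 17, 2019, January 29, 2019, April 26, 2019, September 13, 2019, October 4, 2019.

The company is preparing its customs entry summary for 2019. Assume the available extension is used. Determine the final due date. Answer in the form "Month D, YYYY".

Start from the fixed due date, June 15, 2019.
June 15, 2019 falls on a Saturday. Rolling to the next business day gives June 17, 2019, a Monday.
With the 90-day extension, June 17, 2019 becomes September 15, 2019.
September 15, 2019 is a Sunday, so it moves to the next business day, September 16, 2019 (Monday).
So the filing is due September 16, 2019.

September 16, 2019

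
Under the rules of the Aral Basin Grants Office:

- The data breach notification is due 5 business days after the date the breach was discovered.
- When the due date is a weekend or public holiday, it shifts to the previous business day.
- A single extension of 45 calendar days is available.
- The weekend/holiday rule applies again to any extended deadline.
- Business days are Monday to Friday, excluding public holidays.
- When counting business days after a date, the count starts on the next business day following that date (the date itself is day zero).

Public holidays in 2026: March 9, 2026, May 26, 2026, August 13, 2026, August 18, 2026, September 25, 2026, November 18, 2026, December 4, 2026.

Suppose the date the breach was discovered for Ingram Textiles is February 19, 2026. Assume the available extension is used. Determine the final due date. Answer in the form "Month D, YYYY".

Counting 5 business days after February 19, 2026 (skipping weekends and listed holidays) reaches February 26, 2026.
Since February 26, 2026 is a Thursday and not a holiday, the date is unchanged.
With the 45-day extension, February 26, 2026 becomes April 12, 2026.
Because April 12, 2026 is a Sunday, the deadline becomes April 10, 2026 (Friday).
So the filing is due April 10, 2026.

April 10, 2026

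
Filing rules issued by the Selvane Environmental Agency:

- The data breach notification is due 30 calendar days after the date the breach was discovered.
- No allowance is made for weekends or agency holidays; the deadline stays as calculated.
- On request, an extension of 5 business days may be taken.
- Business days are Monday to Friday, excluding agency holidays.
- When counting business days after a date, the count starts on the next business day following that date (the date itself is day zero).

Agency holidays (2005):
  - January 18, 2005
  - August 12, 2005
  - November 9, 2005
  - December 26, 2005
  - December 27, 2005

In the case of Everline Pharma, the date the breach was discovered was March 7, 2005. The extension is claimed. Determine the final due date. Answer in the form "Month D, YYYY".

Trigger date March 7, 2005 + 30 calendar days = April 6, 2005.
April 6, 2005 is a Wednesday; no weekend or holiday adjustment applies.
The 5-business-day extension runs from April 6, 2005 to April 13, 2005.
April 13, 2005 is a Wednesday; no weekend or holiday adjustment applies.
Deadline: April 13, 2005.

April 13, 2005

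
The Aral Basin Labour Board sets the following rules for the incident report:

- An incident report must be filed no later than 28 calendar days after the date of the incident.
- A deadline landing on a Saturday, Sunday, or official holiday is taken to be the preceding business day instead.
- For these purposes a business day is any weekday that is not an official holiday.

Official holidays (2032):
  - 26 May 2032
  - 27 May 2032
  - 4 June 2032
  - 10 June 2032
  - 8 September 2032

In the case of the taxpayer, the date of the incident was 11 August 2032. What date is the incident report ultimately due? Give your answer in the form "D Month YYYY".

7 September 2032

Adding 28 calendar days to 11 August 2032 gives 8 September 2032.
8 September 2032 falls on a listed holiday. Rolling to the preceding business day gives 7 September 2032, a Tuesday.
Final deadline: 7 September 2032.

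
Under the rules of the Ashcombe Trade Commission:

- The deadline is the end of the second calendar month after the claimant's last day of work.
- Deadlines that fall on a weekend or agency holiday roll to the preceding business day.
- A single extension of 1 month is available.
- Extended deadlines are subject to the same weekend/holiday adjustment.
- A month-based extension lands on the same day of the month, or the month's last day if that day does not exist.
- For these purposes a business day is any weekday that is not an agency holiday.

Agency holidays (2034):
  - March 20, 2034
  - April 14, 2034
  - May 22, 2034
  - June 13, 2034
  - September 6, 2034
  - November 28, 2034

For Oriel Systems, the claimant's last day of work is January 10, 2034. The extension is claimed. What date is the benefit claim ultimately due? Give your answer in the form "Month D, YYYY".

2 months after January 10, 2034 is March 2034; that month ends on March 31, 2034.
Since March 31, 2034 is a Friday and not a holiday, the date is unchanged.
The 1 month extension carries March 31, 2034 to April 30, 2034 (day 31 does not exist in April, so the month's last day is used).
April 30, 2034 is a Sunday; the preceding business day is April 28, 2034 (Friday).
The final due date is April 28, 2034.

April 28, 2034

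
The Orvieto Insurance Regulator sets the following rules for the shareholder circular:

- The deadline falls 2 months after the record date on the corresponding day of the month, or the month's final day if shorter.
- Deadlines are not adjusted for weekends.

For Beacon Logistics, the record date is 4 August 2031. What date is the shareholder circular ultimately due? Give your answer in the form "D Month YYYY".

2 months after 4 August 2031, on the same day of the month, is 4 October 2031.
4 October 2031 falls on a Saturday. The rules make no weekend/holiday allowance, so it remains 4 October 2031.
Deadline: 4 October 2031.

4 October 2031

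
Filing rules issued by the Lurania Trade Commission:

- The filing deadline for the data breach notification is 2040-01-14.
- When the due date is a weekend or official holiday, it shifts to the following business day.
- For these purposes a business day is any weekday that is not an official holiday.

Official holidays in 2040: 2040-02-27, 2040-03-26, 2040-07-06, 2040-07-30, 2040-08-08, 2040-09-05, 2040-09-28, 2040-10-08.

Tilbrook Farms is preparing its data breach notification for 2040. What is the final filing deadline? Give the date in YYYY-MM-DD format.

2040-01-16

Start from the fixed due date, 2040-01-14.
2040-01-14 is a Saturday, so it moves to the next business day, 2040-01-16 (Monday).
Deadline: 2040-01-16.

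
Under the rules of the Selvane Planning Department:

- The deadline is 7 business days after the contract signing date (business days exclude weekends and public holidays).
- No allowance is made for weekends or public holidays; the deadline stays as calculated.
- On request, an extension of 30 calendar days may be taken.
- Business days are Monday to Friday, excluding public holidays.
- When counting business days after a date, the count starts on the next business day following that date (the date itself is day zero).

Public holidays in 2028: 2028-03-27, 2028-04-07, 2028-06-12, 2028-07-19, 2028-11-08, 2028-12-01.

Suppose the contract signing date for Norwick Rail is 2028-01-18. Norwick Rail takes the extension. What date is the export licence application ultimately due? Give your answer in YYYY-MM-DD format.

2028-02-26

7 business days after 2028-01-18, excluding weekends and holidays, is 2028-01-27.
2028-01-27 is a Thursday; no weekend or holiday adjustment applies.
With the 30-day extension, 2028-01-27 becomes 2028-02-26.
2028-02-26 falls on a Saturday. The rules make no weekend/holiday allowance, so it remains 2028-02-26.
The final due date is 2028-02-26.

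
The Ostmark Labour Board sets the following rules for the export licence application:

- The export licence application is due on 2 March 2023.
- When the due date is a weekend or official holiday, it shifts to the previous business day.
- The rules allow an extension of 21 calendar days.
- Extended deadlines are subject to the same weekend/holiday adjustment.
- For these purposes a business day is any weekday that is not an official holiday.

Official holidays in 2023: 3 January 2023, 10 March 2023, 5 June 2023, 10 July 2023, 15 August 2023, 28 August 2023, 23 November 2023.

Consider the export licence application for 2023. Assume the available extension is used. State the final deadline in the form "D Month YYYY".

23 March 2023

Start from the fixed due date, 2 March 2023.
2 March 2023 is a Thursday and not a listed holiday, so it stands.
Applying the 21-calendar-day extension: 2 March 2023 + 21 days = 23 March 2023.
23 March 2023 falls on a Thursday, which is a business day, so no adjustment is needed.
The final due date is 23 March 2023.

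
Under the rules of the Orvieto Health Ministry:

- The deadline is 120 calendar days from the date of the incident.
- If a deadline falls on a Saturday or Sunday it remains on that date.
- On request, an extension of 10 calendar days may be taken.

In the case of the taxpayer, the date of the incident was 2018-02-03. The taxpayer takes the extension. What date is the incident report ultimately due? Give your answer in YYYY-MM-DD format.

Adding 120 calendar days to 2018-02-03 gives 2018-06-03.
No adjustment is made for weekends or holidays, so 2018-06-03 stands.
The 10-calendar-day extension moves the deadline from 2018-06-03 to 2018-06-13.
No adjustment is made for weekends or holidays, so 2018-06-13 stands.
The final due date is 2018-06-13.

2018-06-13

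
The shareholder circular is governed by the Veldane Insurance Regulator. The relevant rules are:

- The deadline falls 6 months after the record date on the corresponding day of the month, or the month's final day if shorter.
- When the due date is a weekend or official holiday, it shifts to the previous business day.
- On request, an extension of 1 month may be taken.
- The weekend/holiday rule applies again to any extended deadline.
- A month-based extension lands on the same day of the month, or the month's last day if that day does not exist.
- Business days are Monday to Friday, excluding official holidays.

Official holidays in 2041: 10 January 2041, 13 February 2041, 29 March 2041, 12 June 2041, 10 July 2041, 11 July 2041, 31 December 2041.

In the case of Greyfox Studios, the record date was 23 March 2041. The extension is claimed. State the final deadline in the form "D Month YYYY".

6 months from 23 March 2041 is 23 September 2041.
23 September 2041 falls on a Monday, which is a business day, so no adjustment is needed.
Add 1 month to 23 September 2041: 23 October 2041.
Since 23 October 2041 is a Wednesday and not a holiday, the date is unchanged.
So the filing is due 23 October 2041.

23 October 2041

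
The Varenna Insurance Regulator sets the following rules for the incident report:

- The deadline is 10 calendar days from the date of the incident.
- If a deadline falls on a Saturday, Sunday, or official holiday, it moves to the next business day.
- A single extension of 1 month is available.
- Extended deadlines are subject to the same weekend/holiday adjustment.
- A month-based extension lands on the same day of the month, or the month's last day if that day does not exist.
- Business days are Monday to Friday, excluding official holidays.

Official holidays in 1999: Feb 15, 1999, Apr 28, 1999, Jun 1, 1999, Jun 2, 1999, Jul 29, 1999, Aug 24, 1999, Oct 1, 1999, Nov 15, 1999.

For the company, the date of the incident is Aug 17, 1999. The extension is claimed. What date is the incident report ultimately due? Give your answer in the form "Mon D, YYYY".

Sep 27, 1999

Trigger date Aug 17, 1999 + 10 calendar days = Aug 27, 1999.
Aug 27, 1999 (Friday) is already a business day.
Add 1 month to Aug 27, 1999: Sep 27, 1999.
Since Sep 27, 1999 is a Monday and not a holiday, the date is unchanged.
The final due date is Sep 27, 1999.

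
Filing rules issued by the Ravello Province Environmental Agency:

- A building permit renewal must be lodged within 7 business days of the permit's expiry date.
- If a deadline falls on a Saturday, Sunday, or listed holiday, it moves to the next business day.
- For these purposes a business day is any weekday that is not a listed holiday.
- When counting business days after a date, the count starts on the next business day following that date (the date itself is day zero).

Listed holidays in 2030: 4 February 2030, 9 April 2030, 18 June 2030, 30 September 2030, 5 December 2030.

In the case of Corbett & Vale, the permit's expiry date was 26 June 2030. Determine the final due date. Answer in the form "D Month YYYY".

Counting 7 business days after 26 June 2030 (skipping weekends and listed holidays) reaches 5 July 2030.
5 July 2030 (Friday) is already a business day.
Deadline: 5 July 2030.

5 July 2030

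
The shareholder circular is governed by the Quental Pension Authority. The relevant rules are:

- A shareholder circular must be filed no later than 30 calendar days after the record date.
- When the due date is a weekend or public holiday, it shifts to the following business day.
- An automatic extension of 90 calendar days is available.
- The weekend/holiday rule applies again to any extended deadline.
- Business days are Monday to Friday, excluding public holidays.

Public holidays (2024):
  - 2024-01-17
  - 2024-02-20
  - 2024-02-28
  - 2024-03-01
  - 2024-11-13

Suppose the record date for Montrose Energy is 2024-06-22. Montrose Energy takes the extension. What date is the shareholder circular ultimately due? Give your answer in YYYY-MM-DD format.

2024-10-21

From 2024-06-22, 30 calendar days later is 2024-07-22.
2024-07-22 is a Monday and not a listed holiday, so it stands.
Applying the 90-calendar-day extension: 2024-07-22 + 90 days = 2024-10-20.
2024-10-20 is a Sunday; the next business day is 2024-10-21 (Monday).
Final deadline: 2024-10-21.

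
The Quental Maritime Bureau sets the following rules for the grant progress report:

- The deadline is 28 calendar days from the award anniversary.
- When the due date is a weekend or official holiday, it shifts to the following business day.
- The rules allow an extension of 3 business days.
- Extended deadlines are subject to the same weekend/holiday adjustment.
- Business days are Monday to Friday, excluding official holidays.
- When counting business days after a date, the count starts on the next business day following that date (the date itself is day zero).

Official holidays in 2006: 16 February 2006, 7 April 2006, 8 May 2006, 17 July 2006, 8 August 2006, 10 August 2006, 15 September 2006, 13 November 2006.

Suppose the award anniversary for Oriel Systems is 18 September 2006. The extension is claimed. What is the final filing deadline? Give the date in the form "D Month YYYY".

Trigger date 18 September 2006 + 28 calendar days = 16 October 2006.
16 October 2006 falls on a Monday, which is a business day, so no adjustment is needed.
Counting 3 further business days from 16 October 2006 reaches 19 October 2006.
19 October 2006 (Thursday) is already a business day.
So the filing is due 19 October 2006.

19 October 2006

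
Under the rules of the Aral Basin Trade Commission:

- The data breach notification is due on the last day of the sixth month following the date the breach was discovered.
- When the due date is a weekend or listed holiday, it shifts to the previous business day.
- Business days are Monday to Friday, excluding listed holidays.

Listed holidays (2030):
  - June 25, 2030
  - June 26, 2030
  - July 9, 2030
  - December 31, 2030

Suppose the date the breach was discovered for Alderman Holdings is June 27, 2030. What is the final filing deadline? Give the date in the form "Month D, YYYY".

December 30, 2030

The sixth month after June 27, 2030 is December 2030, whose last day is December 31, 2030.
December 31, 2030 is a listed holiday; the preceding business day is December 30, 2030 (Monday).
Deadline: December 30, 2030.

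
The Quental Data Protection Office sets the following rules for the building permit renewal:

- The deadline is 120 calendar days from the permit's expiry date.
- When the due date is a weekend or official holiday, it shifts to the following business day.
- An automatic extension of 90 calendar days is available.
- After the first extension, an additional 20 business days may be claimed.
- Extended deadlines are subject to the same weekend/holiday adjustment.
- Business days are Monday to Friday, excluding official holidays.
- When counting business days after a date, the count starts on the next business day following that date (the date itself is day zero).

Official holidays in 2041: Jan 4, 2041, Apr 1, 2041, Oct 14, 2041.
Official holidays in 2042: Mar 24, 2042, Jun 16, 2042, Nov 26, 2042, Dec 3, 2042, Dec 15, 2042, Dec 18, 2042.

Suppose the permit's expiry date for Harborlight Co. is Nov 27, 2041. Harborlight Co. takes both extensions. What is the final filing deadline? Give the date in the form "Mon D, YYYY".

Jul 23, 2042

Trigger date Nov 27, 2041 + 120 calendar days = Mar 27, 2042.
Mar 27, 2042 (Thursday) is already a business day.
Applying the 90-calendar-day extension: Mar 27, 2042 + 90 days = Jun 25, 2042.
Jun 25, 2042 (Wednesday) is already a business day.
Applying the 20-business-day extension: 20 business days after Jun 25, 2042 is Jul 23, 2042.
Jul 23, 2042 is a Wednesday and not a listed holiday, so it stands.
So the filing is due Jul 23, 2042.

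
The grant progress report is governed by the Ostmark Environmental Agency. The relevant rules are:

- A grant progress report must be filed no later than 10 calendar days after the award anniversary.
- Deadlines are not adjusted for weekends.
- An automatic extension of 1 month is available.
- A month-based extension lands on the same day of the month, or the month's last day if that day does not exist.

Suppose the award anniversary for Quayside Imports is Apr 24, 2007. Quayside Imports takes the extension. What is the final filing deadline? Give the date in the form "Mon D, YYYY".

Jun 4, 2007

From Apr 24, 2007, 10 calendar days later is May 4, 2007.
May 4, 2007 falls on a Friday. The rules make no weekend/holiday allowance, so it remains May 4, 2007.
Applying the 1 month extension: 1 month after May 4, 2007 is Jun 4, 2007.
Jun 4, 2007 falls on a Monday. The rules make no weekend/holiday allowance, so it remains Jun 4, 2007.
Deadline: Jun 4, 2007.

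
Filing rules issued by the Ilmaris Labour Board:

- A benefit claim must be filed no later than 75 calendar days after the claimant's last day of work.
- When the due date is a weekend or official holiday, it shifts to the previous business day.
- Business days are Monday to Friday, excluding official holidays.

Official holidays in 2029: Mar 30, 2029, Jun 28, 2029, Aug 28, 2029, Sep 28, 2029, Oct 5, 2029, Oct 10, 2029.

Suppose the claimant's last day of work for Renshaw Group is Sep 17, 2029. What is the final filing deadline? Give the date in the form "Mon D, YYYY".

Adding 75 calendar days to Sep 17, 2029 gives Dec 1, 2029.
Dec 1, 2029 falls on a Saturday. Rolling to the preceding business day gives Nov 30, 2029, a Friday.
So the filing is due Nov 30, 2029.

Nov 30, 2029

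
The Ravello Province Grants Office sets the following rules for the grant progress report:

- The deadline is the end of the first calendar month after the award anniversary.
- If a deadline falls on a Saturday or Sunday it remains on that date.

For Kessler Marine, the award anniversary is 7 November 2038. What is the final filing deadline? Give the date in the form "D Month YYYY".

1 month after 7 November 2038 is December 2038; that month ends on 31 December 2038.
31 December 2038 is a Friday; no weekend or holiday adjustment applies.
Deadline: 31 December 2038.

31 December 2038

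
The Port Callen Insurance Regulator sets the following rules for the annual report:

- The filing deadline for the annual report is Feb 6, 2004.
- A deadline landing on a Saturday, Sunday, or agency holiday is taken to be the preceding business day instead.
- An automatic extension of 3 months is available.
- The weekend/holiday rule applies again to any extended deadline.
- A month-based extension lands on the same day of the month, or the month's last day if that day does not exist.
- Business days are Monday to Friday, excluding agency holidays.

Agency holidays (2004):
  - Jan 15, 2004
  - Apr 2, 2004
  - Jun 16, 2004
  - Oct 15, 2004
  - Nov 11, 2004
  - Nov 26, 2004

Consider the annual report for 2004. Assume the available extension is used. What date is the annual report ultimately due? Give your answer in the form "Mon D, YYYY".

The statutory due date is Feb 6, 2004.
Feb 6, 2004 falls on a Friday, which is a business day, so no adjustment is needed.
Add 3 months to Feb 6, 2004: May 6, 2004.
May 6, 2004 (Thursday) is already a business day.
Final deadline: May 6, 2004.

May 6, 2004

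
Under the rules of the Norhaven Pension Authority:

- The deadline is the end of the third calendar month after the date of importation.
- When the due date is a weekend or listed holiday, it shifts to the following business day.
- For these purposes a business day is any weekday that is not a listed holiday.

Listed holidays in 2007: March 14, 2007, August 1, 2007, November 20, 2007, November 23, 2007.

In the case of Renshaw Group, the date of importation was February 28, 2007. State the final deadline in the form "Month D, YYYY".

May 31, 2007

3 months after February 28, 2007 is May 2007; that month ends on May 31, 2007.
May 31, 2007 is a Thursday and not a listed holiday, so it stands.
Final deadline: May 31, 2007.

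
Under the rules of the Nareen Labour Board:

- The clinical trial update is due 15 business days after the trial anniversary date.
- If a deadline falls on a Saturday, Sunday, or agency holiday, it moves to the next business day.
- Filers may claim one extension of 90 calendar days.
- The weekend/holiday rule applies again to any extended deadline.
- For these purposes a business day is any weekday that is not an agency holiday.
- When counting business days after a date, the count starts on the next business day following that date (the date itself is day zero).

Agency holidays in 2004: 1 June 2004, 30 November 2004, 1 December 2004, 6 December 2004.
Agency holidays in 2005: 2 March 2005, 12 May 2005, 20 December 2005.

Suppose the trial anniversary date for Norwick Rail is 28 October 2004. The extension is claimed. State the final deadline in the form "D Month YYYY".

15 business days after 28 October 2004, excluding weekends and holidays, is 18 November 2004.
18 November 2004 is a Thursday and not a listed holiday, so it stands.
The 90-calendar-day extension moves the deadline from 18 November 2004 to 16 February 2005.
16 February 2005 falls on a Wednesday, which is a business day, so no adjustment is needed.
Deadline: 16 February 2005.

16 February 2005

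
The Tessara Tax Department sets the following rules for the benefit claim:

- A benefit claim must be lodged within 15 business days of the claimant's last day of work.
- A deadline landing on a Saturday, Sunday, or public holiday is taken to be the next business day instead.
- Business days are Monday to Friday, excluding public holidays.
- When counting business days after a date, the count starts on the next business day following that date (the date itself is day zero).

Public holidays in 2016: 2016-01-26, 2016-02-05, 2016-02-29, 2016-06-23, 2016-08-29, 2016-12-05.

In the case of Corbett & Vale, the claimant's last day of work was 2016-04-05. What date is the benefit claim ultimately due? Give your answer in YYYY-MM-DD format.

2016-04-26

15 business days after 2016-04-05, excluding weekends and holidays, is 2016-04-26.
Since 2016-04-26 is a Tuesday and not a holiday, the date is unchanged.
So the filing is due 2016-04-26.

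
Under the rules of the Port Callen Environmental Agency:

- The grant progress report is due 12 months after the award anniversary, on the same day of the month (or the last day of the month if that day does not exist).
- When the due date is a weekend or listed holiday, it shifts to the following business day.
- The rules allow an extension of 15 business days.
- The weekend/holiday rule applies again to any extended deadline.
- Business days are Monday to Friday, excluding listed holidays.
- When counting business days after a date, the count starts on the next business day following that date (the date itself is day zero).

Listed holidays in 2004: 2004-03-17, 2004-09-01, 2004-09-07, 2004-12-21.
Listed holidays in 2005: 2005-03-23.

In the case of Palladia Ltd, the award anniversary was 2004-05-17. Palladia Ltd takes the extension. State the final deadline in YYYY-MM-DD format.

2005-06-07

12 months after 2004-05-17, on the same day of the month, is 2005-05-17.
2005-05-17 is a Tuesday and not a listed holiday, so it stands.
Applying the 15-business-day extension: 15 business days after 2005-05-17 is 2005-06-07.
2005-06-07 is a Tuesday and not a listed holiday, so it stands.
Final deadline: 2005-06-07.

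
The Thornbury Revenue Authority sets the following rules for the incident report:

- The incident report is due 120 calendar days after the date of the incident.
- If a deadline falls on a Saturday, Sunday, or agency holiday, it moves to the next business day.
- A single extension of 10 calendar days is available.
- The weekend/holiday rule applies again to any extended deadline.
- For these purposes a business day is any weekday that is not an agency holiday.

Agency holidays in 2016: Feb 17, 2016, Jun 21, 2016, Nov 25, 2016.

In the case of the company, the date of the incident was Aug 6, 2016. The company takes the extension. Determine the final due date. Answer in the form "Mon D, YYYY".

Dec 15, 2016

120 calendar days after Aug 6, 2016 is Dec 4, 2016.
Dec 4, 2016 is a Sunday, so it moves to the next business day, Dec 5, 2016 (Monday).
Applying the 10-calendar-day extension: Dec 5, 2016 + 10 days = Dec 15, 2016.
Since Dec 15, 2016 is a Thursday and not a holiday, the date is unchanged.
Deadline: Dec 15, 2016.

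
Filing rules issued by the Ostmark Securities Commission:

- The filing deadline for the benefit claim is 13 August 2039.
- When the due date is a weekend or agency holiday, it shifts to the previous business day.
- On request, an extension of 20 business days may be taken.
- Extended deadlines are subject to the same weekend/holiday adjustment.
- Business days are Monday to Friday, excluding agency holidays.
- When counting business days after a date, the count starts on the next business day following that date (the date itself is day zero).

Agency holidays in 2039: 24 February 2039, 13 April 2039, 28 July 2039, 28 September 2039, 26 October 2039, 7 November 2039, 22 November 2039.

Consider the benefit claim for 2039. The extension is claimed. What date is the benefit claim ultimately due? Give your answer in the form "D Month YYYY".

The statutory due date is 13 August 2039.
13 August 2039 is a Saturday; the preceding business day is 12 August 2039 (Friday).
The 20-business-day extension runs from 12 August 2039 to 9 September 2039.
9 September 2039 (Friday) is already a business day.
So the filing is due 9 September 2039.

9 September 2039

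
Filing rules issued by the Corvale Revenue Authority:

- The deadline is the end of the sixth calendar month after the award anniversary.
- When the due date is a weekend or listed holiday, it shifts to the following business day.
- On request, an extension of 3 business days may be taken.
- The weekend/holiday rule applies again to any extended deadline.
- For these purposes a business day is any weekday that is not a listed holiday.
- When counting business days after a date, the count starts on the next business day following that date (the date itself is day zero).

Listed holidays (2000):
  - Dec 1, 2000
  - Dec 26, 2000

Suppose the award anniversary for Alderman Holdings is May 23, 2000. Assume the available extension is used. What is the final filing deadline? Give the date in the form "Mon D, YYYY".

Dec 6, 2000

6 months after May 23, 2000 falls in November 2000; the last day of that month is Nov 30, 2000.
Nov 30, 2000 (Thursday) is already a business day.
Applying the 3-business-day extension: 3 business days after Nov 30, 2000 is Dec 6, 2000.
Dec 6, 2000 is a Wednesday and not a listed holiday, so it stands.
So the filing is due Dec 6, 2000.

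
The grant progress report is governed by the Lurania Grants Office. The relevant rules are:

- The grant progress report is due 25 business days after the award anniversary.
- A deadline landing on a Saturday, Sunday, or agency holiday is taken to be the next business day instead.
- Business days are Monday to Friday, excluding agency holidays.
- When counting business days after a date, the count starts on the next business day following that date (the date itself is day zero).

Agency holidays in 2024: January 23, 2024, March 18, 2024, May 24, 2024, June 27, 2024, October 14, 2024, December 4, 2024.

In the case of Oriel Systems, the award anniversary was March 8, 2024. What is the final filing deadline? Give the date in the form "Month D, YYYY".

25 business days after March 8, 2024, excluding weekends and holidays, is April 15, 2024.
April 15, 2024 is a Monday and not a listed holiday, so it stands.
The final due date is April 15, 2024.

April 15, 2024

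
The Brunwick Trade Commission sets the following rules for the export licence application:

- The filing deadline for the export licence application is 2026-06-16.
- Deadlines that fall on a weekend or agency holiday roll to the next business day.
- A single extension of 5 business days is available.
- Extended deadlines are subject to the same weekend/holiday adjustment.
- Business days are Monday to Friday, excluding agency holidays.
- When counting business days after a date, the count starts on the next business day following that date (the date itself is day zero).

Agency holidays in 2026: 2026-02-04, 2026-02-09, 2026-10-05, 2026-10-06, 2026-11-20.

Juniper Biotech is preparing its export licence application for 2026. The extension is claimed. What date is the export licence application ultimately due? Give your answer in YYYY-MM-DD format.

The statutory due date is 2026-06-16.
2026-06-16 (Tuesday) is already a business day.
The 5-business-day extension runs from 2026-06-16 to 2026-06-23.
2026-06-23 falls on a Tuesday, which is a business day, so no adjustment is needed.
Deadline: 2026-06-23.

2026-06-23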